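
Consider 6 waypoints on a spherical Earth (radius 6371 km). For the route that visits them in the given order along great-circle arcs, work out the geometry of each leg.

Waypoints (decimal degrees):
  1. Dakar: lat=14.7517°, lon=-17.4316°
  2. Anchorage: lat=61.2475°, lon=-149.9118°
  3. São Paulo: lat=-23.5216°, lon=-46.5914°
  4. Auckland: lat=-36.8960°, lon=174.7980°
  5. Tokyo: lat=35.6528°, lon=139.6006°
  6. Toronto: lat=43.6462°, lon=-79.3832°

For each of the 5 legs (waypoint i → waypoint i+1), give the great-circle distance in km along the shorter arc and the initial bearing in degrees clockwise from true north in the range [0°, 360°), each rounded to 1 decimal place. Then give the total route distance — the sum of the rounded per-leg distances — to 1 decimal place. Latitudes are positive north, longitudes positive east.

Leg 1: φ1=0.2574657, φ2=1.0689705, Δφ=0.8115048, Δλ=-2.3122157 rad; a=sin²(Δφ/2)+cosφ1·cosφ2·sin²(Δλ/2)=0.5454553428; c=2·atan2(√a, √(1-a))=1.661832706; dist=6371·c=10587.536 ≈ 10587.5 km; running total=10587.5 km
Leg 1 bearing: y=sinΔλ·cosφ2=-0.35476261, x=cosφ1·sinφ2-sinφ1·cosφ2·cosΔλ=0.93052606; θ=atan2(y, x)=-20.8693° <0 so +360° → 339.1307° ≈ 339.1°
Leg 2: φ1=1.0689705, φ2=-0.4105294, Δφ=-1.4794999, Δλ=1.8032812 rad; a=sin²(Δφ/2)+cosφ1·cosφ2·sin²(Δλ/2)=0.7257534275; c=2·atan2(√a, √(1-a))=2.039249738; dist=6371·c=12992.060 ≈ 12992.1 km; running total=23579.6 km
Leg 2 bearing: y=sinΔλ·cosφ2=0.89224197, x=cosφ1·sinφ2-sinφ1·cosφ2·cosΔλ=-0.00676906; θ=atan2(y, x)=90.4347° ≈ 90.4°
Leg 3: φ1=-0.4105294, φ2=-0.6439567, Δφ=-0.2334273, Δλ=3.8639740 rad; a=sin²(Δφ/2)+cosφ1·cosφ2·sin²(Δλ/2)=0.6552633212; c=2·atan2(√a, √(1-a))=1.886543340; dist=6371·c=12019.168 ≈ 12019.2 km; running total=35598.8 km
Leg 3 bearing: y=sinΔλ·cosφ2=-0.52875768, x=cosφ1·sinφ2-sinφ1·cosφ2·cosΔλ=-0.78992944; θ=atan2(y, x)=-146.2027° <0 so +360° → 213.7973° ≈ 213.8°
Leg 4: φ1=-0.6439567, φ2=0.6222587, Δφ=1.2662154, Δλ=-0.6143105 rad; a=sin²(Δφ/2)+cosφ1·cosφ2·sin²(Δλ/2)=0.4094570801; c=2·atan2(√a, √(1-a))=1.388705894; dist=6371·c=8847.445 ≈ 8847.4 km; running total=44446.2 km
Leg 4 bearing: y=sinΔλ·cosφ2=-0.46835800, x=cosφ1·sinφ2-sinφ1·cosφ2·cosΔλ=0.86478246; θ=atan2(y, x)=-28.4396° <0 so +360° → 331.5604° ≈ 331.6°
Leg 5: φ1=0.6222587, φ2=0.7617699, Δφ=0.1395111, Δλ=-3.8219883 rad; a=sin²(Δφ/2)+cosφ1·cosφ2·sin²(Δλ/2)=0.5273768886; c=2·atan2(√a, √(1-a))=1.625577499; dist=6371·c=10356.554 ≈ 10356.6 km; running total=54802.8 km
Leg 5 bearing: y=sinΔλ·cosφ2=0.45522700, x=cosφ1·sinφ2-sinφ1·cosφ2·cosΔλ=0.88869027; θ=atan2(y, x)=27.1236° ≈ 27.1°

Leg 1: dist=10587.5 km, bearing=339.1°
Leg 2: dist=12992.1 km, bearing=90.4°
Leg 3: dist=12019.2 km, bearing=213.8°
Leg 4: dist=8847.4 km, bearing=331.6°
Leg 5: dist=10356.6 km, bearing=27.1°
Total: 54802.8 km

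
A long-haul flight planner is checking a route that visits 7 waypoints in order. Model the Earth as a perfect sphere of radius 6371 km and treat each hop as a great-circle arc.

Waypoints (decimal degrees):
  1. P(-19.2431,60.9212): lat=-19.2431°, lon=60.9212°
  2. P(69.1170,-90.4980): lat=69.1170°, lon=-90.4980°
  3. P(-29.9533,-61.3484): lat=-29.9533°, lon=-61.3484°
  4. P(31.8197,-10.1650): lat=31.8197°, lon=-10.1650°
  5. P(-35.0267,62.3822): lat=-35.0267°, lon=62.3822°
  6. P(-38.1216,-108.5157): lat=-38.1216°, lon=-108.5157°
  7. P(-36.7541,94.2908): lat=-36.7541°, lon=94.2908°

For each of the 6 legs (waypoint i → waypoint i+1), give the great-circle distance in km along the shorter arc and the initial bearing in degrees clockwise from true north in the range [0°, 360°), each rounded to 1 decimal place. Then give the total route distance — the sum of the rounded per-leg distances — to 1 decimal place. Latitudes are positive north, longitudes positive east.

Leg 1: dist=14134.9 km, bearing=347.7°
Leg 2: dist=11269.3 km, bearing=154.5°
Leg 3: dist=8736.2 km, bearing=42.5°
Leg 4: dist=10606.8 km, bearing=128.3°
Leg 5: dist=11827.4 km, bearing=187.5°
Leg 6: dist=11366.1 km, bearing=198.5°
Total: 67940.7 km

Leg 1: φ1=-0.3358555, φ2=1.2063192, Δφ=1.5421747, Δλ=-2.6427636 rad; a=sin²(Δφ/2)+cosφ1·cosφ2·sin²(Δλ/2)=0.8017308863; c=2·atan2(√a, √(1-a))=2.218631710; dist=6371·c=14134.903 ≈ 14134.9 km; running total=14134.9 km
Leg 1 bearing: y=sinΔλ·cosφ2=-0.17053000, x=cosφ1·sinφ2-sinφ1·cosφ2·cosΔλ=0.77894378; θ=atan2(y, x)=-12.3486° <0 so +360° → 347.6514° ≈ 347.7°
Leg 2: φ1=1.2063192, φ2=-0.5227837, Δφ=-1.7291029, Δλ=0.5087565 rad; a=sin²(Δφ/2)+cosφ1·cosφ2·sin²(Δλ/2)=0.5983808477; c=2·atan2(√a, √(1-a))=1.768850275; dist=6371·c=11269.345 ≈ 11269.3 km; running total=25404.2 km
Leg 2 bearing: y=sinΔλ·cosφ2=0.42203207, x=cosφ1·sinφ2-sinφ1·cosφ2·cosΔλ=-0.88497105; θ=atan2(y, x)=154.5041° ≈ 154.5°
Leg 3: φ1=-0.5227837, φ2=0.5553585, Δφ=1.0781422, Δλ=0.8933189 rad; a=sin²(Δφ/2)+cosφ1·cosφ2·sin²(Δλ/2)=0.4008843360; c=2·atan2(√a, √(1-a))=1.371243218; dist=6371·c=8736.191 ≈ 8736.2 km; running total=34140.4 km
Leg 3 bearing: y=sinΔλ·cosφ2=0.66205811, x=cosφ1·sinφ2-sinφ1·cosφ2·cosΔλ=0.72276095; θ=atan2(y, x)=42.4901° ≈ 42.5°
Leg 4: φ1=0.5553585, φ2=-0.6113312, Δφ=-1.1666898, Δλ=1.2661875 rad; a=sin²(Δφ/2)+cosφ1·cosφ2·sin²(Δλ/2)=0.5469645949; c=2·atan2(√a, √(1-a))=1.664864186; dist=6371·c=10606.8497 ≈ 10606.8 km; running total=44747.2 km
Leg 4 bearing: y=sinΔλ·cosφ2=0.78118678, x=cosφ1·sinφ2-sinφ1·cosφ2·cosΔλ=-0.61719084; θ=atan2(y, x)=128.3111° ≈ 128.3°
Leg 5: φ1=-0.6113312, φ2=-0.6653474, Δφ=-0.0540162, Δλ=-2.9827310 rad; a=sin²(Δφ/2)+cosφ1·cosφ2·sin²(Δλ/2)=0.6408917545; c=2·atan2(√a, √(1-a))=1.856448763; dist=6371·c=11827.435 ≈ 11827.4 km; running total=56574.6 km
Leg 5 bearing: y=sinΔλ·cosφ2=-0.12445179, x=cosφ1·sinφ2-sinφ1·cosφ2·cosΔλ=-0.95137259; θ=atan2(y, x)=-172.5473° <0 so +360° → 187.4527° ≈ 187.5°
Leg 6: φ1=-0.6653474, φ2=-0.6414801, Δφ=0.0238674, Δλ=3.5396412 rad; a=sin²(Δφ/2)+cosφ1·cosφ2·sin²(Δλ/2)=0.6058177243; c=2·atan2(√a, √(1-a))=1.784044337; dist=6371·c=11366.146 ≈ 11366.1 km; running total=67940.7 km
Leg 6 bearing: y=sinΔλ·cosφ2=-0.31056554, x=cosφ1·sinφ2-sinφ1·cosφ2·cosΔλ=-0.92669277; θ=atan2(y, x)=-161.4723° <0 so +360° → 198.5277° ≈ 198.5°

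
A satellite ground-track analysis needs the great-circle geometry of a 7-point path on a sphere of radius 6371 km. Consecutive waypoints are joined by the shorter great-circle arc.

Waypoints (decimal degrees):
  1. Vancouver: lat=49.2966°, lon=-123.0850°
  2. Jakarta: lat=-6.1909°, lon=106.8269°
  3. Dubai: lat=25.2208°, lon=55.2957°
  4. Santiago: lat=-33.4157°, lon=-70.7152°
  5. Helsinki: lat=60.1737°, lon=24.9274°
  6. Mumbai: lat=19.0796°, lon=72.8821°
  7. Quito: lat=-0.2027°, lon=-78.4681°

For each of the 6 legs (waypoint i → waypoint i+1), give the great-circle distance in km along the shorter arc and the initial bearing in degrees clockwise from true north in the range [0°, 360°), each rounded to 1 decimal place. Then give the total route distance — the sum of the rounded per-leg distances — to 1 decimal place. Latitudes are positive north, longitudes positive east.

Leg 1: dist=13338.0 km, bearing=298.6°
Leg 2: dist=6571.5 km, bearing=304.4°
Leg 3: dist=14759.6 km, bearing=246.8°
Leg 4: dist=13480.9 km, bearing=35.4°
Leg 5: dist=5920.7 km, bearing=118.8°
Leg 6: dist=16251.3 km, bearing=300.6°
Total: 70322.0 km

Leg 1: φ1=0.8603880, φ2=-0.1080516, Δφ=-0.9684396, Δλ=4.0127196 rad; a=sin²(Δφ/2)+cosφ1·cosφ2·sin²(Δλ/2)=0.7496311726; c=2·atan2(√a, √(1-a))=2.093543541; dist=6371·c=13337.966 ≈ 13338.0 km; running total=13338.0 km
Leg 1 bearing: y=sinΔλ·cosφ2=-0.76059344, x=cosφ1·sinφ2-sinφ1·cosφ2·cosΔλ=0.41501172; θ=atan2(y, x)=-61.3813° <0 so +360° → 298.6187° ≈ 298.6°
Leg 2: φ1=-0.1080516, φ2=0.4401860, Δφ=0.5482376, Δλ=-0.8993891 rad; a=sin²(Δφ/2)+cosφ1·cosφ2·sin²(Δλ/2)=0.2432239940; c=2·atan2(√a, √(1-a))=1.031477048; dist=6371·c=6571.540 ≈ 6571.5 km; running total=19909.5 km
Leg 2 bearing: y=sinΔλ·cosφ2=-0.70831058, x=cosφ1·sinφ2-sinφ1·cosφ2·cosΔλ=0.48431441; θ=atan2(y, x)=-55.6372° <0 so +360° → 304.3628° ≈ 304.4°
Leg 3: φ1=0.4401860, φ2=-0.5832140, Δφ=-1.0234000, Δλ=-2.1993051 rad; a=sin²(Δφ/2)+cosφ1·cosφ2·sin²(Δλ/2)=0.8393152526; c=2·atan2(√a, √(1-a))=2.316692774; dist=6371·c=14759.6497 ≈ 14759.6 km; running total=34669.1 km
Leg 3 bearing: y=sinΔλ·cosφ2=-0.67519070, x=cosφ1·sinφ2-sinφ1·cosφ2·cosΔλ=-0.28909886; θ=atan2(y, x)=-113.1793° <0 so +360° → 246.8207° ≈ 246.8°
Leg 4: φ1=-0.5832140, φ2=1.0502292, Δφ=1.6334432, Δλ=1.6692783 rad; a=sin²(Δφ/2)+cosφ1·cosφ2·sin²(Δλ/2)=0.7592901053; c=2·atan2(√a, √(1-a))=2.115985924; dist=6371·c=13480.946 ≈ 13480.9 km; running total=48150.0 km
Leg 4 bearing: y=sinΔλ·cosφ2=0.49496225, x=cosφ1·sinφ2-sinφ1·cosφ2·cosΔλ=0.69719935; θ=atan2(y, x)=35.3721° ≈ 35.4°
Leg 5: φ1=1.0502292, φ2=0.3330018, Δφ=-0.7172273, Δλ=0.8369674 rad; a=sin²(Δφ/2)+cosφ1·cosφ2·sin²(Δλ/2)=0.2008088763; c=2·atan2(√a, √(1-a))=0.929315879; dist=6371·c=5920.671 ≈ 5920.7 km; running total=54070.7 km
Leg 5 bearing: y=sinΔλ·cosφ2=0.70182024, x=cosφ1·sinφ2-sinφ1·cosφ2·cosΔλ=-0.38650620; θ=atan2(y, x)=118.8424° ≈ 118.8°
Leg 6: φ1=0.3330018, φ2=-0.0035378, Δφ=-0.3365396, Δλ=-2.6415593 rad; a=sin²(Δφ/2)+cosφ1·cosφ2·sin²(Δλ/2)=0.9152545069; c=2·atan2(√a, √(1-a))=2.550817230; dist=6371·c=16251.257 ≈ 16251.3 km; running total=70322.0 km
Leg 6 bearing: y=sinΔλ·cosφ2=-0.47945180, x=cosφ1·sinφ2-sinφ1·cosφ2·cosΔλ=0.28351500; θ=atan2(y, x)=-59.4028° <0 so +360° → 300.5972° ≈ 300.6°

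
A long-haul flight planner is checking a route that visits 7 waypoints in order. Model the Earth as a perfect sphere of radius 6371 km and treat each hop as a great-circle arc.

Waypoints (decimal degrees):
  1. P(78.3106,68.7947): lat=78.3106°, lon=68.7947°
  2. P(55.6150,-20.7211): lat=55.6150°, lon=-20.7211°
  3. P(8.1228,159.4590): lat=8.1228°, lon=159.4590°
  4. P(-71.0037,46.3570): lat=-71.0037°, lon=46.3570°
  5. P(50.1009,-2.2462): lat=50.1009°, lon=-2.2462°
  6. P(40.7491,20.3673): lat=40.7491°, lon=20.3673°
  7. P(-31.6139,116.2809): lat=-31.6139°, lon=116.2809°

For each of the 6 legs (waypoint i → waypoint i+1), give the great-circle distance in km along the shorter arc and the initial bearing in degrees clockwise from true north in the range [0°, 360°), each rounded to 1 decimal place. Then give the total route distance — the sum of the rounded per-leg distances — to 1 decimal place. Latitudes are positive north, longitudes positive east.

Leg 1: dist=4002.0 km, bearing=286.1°
Leg 2: dist=12927.7 km, bearing=359.8°
Leg 3: dist=11683.5 km, bearing=198.1°
Leg 4: dist=14006.9 km, bearing=323.5°
Leg 5: dist=2036.4 km, bearing=112.0°
Leg 6: dist=12689.5 km, bearing=111.9°
Total: 57346.0 km

Leg 1: φ1=1.3667778, φ2=0.9706649, Δφ=-0.3961129, Δλ=-1.5623454 rad; a=sin²(Δφ/2)+cosφ1·cosφ2·sin²(Δλ/2)=0.0954436655; c=2·atan2(√a, √(1-a))=0.628155741; dist=6371·c=4001.980 ≈ 4002.0 km; running total=4002.0 km
Leg 1 bearing: y=sinΔλ·cosφ2=-0.56473080, x=cosφ1·sinφ2-sinφ1·cosφ2·cosΔλ=0.16252941; θ=atan2(y, x)=-73.9442° <0 so +360° → 286.0558° ≈ 286.1°
Leg 2: φ1=0.9706649, φ2=0.1417696, Δφ=-0.8288953, Δλ=3.1447360 rad; a=sin²(Δφ/2)+cosφ1·cosφ2·sin²(Δλ/2)=0.7212384447; c=2·atan2(√a, √(1-a))=2.029155106; dist=6371·c=12927.747 ≈ 12927.7 km; running total=16929.7 km
Leg 2 bearing: y=sinΔλ·cosφ2=-0.00311180, x=cosφ1·sinφ2-sinφ1·cosφ2·cosΔλ=0.89677451; θ=atan2(y, x)=-0.1988° <0 so +360° → 359.8012° ≈ 359.8°
Leg 3: φ1=0.1417696, φ2=-1.2392483, Δφ=-1.3810180, Δλ=-1.9740023 rad; a=sin²(Δφ/2)+cosφ1·cosφ2·sin²(Δλ/2)=0.6300189101; c=2·atan2(√a, √(1-a))=1.833857697; dist=6371·c=11683.507 ≈ 11683.5 km; running total=28613.2 km
Leg 3 bearing: y=sinΔλ·cosφ2=-0.29940397, x=cosφ1·sinφ2-sinφ1·cosφ2·cosΔλ=-0.91800741; θ=atan2(y, x)=-161.9365° <0 so +360° → 198.0635° ≈ 198.1°
Leg 4: φ1=-1.2392483, φ2=0.8744257, Δφ=2.1136740, Δλ=-0.8482859 rad; a=sin²(Δφ/2)+cosφ1·cosφ2·sin²(Δλ/2)=0.7936631784; c=2·atan2(√a, √(1-a))=2.198547748; dist=6371·c=14006.948 ≈ 14006.9 km; running total=42620.1 km
Leg 4 bearing: y=sinΔλ·cosφ2=-0.48117312, x=cosφ1·sinφ2-sinφ1·cosφ2·cosΔλ=0.65078428; θ=atan2(y, x)=-36.4783° <0 so +360° → 323.5217° ≈ 323.5°
Leg 5: φ1=0.8744257, φ2=0.7112060, Δφ=-0.1632197, Δλ=0.3946800 rad; a=sin²(Δφ/2)+cosφ1·cosφ2·sin²(Δλ/2)=0.0253249084; c=2·atan2(√a, √(1-a))=0.319634963; dist=6371·c=2036.394 ≈ 2036.4 km; running total=44656.5 km
Leg 5 bearing: y=sinΔλ·cosφ2=0.29129740, x=cosφ1·sinφ2-sinφ1·cosφ2·cosΔλ=-0.11781363; θ=atan2(y, x)=112.0206° ≈ 112.0°
Leg 6: φ1=0.7112060, φ2=-0.5517666, Δφ=-1.2629726, Δλ=1.6740081 rad; a=sin²(Δφ/2)+cosφ1·cosφ2·sin²(Δλ/2)=0.7043172819; c=2·atan2(√a, √(1-a))=1.991753843; dist=6371·c=12689.464 ≈ 12689.5 km; running total=57346.0 km
Leg 6 bearing: y=sinΔλ·cosφ2=0.84706791, x=cosφ1·sinφ2-sinφ1·cosφ2·cosΔλ=-0.33984372; θ=atan2(y, x)=111.8607° ≈ 111.9°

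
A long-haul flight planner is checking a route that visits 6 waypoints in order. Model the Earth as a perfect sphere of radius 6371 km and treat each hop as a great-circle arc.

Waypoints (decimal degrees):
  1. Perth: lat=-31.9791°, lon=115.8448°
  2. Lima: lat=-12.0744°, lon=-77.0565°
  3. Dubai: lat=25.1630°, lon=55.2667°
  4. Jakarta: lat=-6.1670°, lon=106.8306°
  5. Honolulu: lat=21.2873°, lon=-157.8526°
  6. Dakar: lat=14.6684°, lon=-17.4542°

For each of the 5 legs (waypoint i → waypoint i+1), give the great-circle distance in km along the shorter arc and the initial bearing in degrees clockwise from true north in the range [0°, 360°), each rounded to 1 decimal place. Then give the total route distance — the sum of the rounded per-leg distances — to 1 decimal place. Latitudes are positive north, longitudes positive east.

Leg 1: φ1=-0.5581406, φ2=-0.2107380, Δφ=0.3474026, Δλ=-3.3667628 rad; a=sin²(Δφ/2)+cosφ1·cosφ2·sin²(Δλ/2)=0.8488758376; c=2·atan2(√a, √(1-a))=2.343050377; dist=6371·c=14927.574 ≈ 14927.6 km; running total=14927.6 km
Leg 1 bearing: y=sinΔλ·cosφ2=0.21833274, x=cosφ1·sinφ2-sinφ1·cosφ2·cosΔλ=-0.68225612; θ=atan2(y, x)=162.2545° ≈ 162.3°
Leg 2: φ1=-0.2107380, φ2=0.4391772, Δφ=0.6499152, Δλ=2.3094755 rad; a=sin²(Δφ/2)+cosφ1·cosφ2·sin²(Δλ/2)=0.8424383066; c=2·atan2(√a, √(1-a))=2.325230678; dist=6371·c=14814.045 ≈ 14814.0 km; running total=29741.6 km
Leg 2 bearing: y=sinΔλ·cosφ2=0.66919474, x=cosφ1·sinφ2-sinφ1·cosφ2·cosΔλ=0.28830959; θ=atan2(y, x)=66.6921° ≈ 66.7°
Leg 3: φ1=0.4391772, φ2=-0.1076345, Δφ=-0.5468117, Δλ=0.8999598 rad; a=sin²(Δφ/2)+cosφ1·cosφ2·sin²(Δλ/2)=0.2431422792; c=2·atan2(√a, √(1-a))=1.031286573; dist=6371·c=6570.327 ≈ 6570.3 km; running total=36311.9 km
Leg 3 bearing: y=sinΔλ·cosφ2=0.77876897, x=cosφ1·sinφ2-sinφ1·cosφ2·cosΔλ=-0.36002129; θ=atan2(y, x)=114.8109° ≈ 114.8°
Leg 4: φ1=-0.1076345, φ2=0.3715335, Δφ=0.4791679, Δλ=-4.6195933 rad; a=sin²(Δφ/2)+cosφ1·cosφ2·sin²(Δλ/2)=0.5624207000; c=2·atan2(√a, √(1-a))=1.695964306; dist=6371·c=10804.989 ≈ 10805.0 km; running total=47116.9 km
Leg 4 bearing: y=sinΔλ·cosφ2=0.92776284, x=cosφ1·sinφ2-sinφ1·cosφ2·cosΔλ=0.35166851; θ=atan2(y, x)=69.2408° ≈ 69.2°
Leg 5: φ1=0.3715335, φ2=0.2560119, Δφ=-0.1155216, Δλ=2.4504143 rad; a=sin²(Δφ/2)+cosφ1·cosφ2·sin²(Δλ/2)=0.8012975591; c=2·atan2(√a, √(1-a))=2.217545295; dist=6371·c=14127.981 ≈ 14128.0 km; running total=61244.9 km
Leg 5 bearing: y=sinΔλ·cosφ2=0.61666960, x=cosφ1·sinφ2-sinφ1·cosφ2·cosΔλ=0.50655476; θ=atan2(y, x)=50.5991° ≈ 50.6°

Leg 1: dist=14927.6 km, bearing=162.3°
Leg 2: dist=14814.0 km, bearing=66.7°
Leg 3: dist=6570.3 km, bearing=114.8°
Leg 4: dist=10805.0 km, bearing=69.2°
Leg 5: dist=14128.0 km, bearing=50.6°
Total: 61244.9 km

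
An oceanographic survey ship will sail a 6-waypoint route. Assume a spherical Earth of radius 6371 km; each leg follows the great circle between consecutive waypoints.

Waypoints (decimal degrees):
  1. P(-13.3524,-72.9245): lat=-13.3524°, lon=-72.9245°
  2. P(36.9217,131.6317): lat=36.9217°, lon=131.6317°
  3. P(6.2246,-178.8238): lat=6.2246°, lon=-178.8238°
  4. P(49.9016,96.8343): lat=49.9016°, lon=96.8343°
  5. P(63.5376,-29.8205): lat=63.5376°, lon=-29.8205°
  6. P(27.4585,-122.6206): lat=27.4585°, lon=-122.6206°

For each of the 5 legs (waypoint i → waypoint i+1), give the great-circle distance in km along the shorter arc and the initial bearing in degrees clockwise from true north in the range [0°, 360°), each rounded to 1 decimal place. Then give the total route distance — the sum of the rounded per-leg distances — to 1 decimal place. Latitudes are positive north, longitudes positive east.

Leg 1: φ1=-0.2330433, φ2=0.6444052, Δφ=0.8774486, Δλ=3.5701792 rad; a=sin²(Δφ/2)+cosφ1·cosφ2·sin²(Δλ/2)=0.9231120387; c=2·atan2(√a, √(1-a))=2.579654645; dist=6371·c=16434.980 ≈ 16435.0 km; running total=16435.0 km
Leg 1 bearing: y=sinΔλ·cosφ2=-0.33224290, x=cosφ1·sinφ2-sinφ1·cosφ2·cosΔλ=0.41655668; θ=atan2(y, x)=-38.5756° <0 so +360° → 321.4244° ≈ 321.4°
Leg 2: φ1=0.6444052, φ2=0.1086398, Δφ=-0.5357655, Δλ=-5.4184707 rad; a=sin²(Δφ/2)+cosφ1·cosφ2·sin²(Δλ/2)=0.2095952349; c=2·atan2(√a, √(1-a))=0.951073528; dist=6371·c=6059.289 ≈ 6059.3 km; running total=22494.3 km
Leg 2 bearing: y=sinΔλ·cosφ2=0.75642420, x=cosφ1·sinφ2-sinφ1·cosφ2·cosΔλ=-0.30080346; θ=atan2(y, x)=111.6860° ≈ 111.7°
Leg 3: φ1=0.1086398, φ2=0.8709472, Δφ=0.7623075, Δλ=4.8111415 rad; a=sin²(Δφ/2)+cosφ1·cosφ2·sin²(Δλ/2)=0.4269657817; c=2·atan2(√a, √(1-a))=1.424203420; dist=6371·c=9073.600 ≈ 9073.6 km; running total=31567.9 km
Leg 3 bearing: y=sinΔλ·cosφ2=-0.64096416, x=cosφ1·sinφ2-sinφ1·cosφ2·cosΔλ=0.75354426; θ=atan2(y, x)=-40.3845° <0 so +360° → 319.6155° ≈ 319.6°
Leg 4: φ1=0.8709472, φ2=1.1089403, Δφ=0.2379931, Δλ=-2.2105433 rad; a=sin²(Δφ/2)+cosφ1·cosφ2·sin²(Δλ/2)=0.2432768031; c=2·atan2(√a, √(1-a))=1.031600133; dist=6371·c=6572.324 ≈ 6572.3 km; running total=38140.2 km
Leg 4 bearing: y=sinΔλ·cosφ2=-0.35748956, x=cosφ1·sinφ2-sinφ1·cosφ2·cosΔλ=0.78011154; θ=atan2(y, x)=-24.6198° <0 so +360° → 335.3802° ≈ 335.4°
Leg 5: φ1=1.1089403, φ2=0.4792412, Δφ=-0.6296991, Δλ=-1.6196673 rad; a=sin²(Δφ/2)+cosφ1·cosφ2·sin²(Δλ/2)=0.3032609177; c=2·atan2(√a, √(1-a))=1.166384431; dist=6371·c=7431.035 ≈ 7431.0 km; running total=45571.2 km
Leg 5 bearing: y=sinΔλ·cosφ2=-0.88628561, x=cosφ1·sinφ2-sinφ1·cosφ2·cosΔλ=0.24428008; θ=atan2(y, x)=-74.5906° <0 so +360° → 285.4094° ≈ 285.4°

Leg 1: dist=16435.0 km, bearing=321.4°
Leg 2: dist=6059.3 km, bearing=111.7°
Leg 3: dist=9073.6 km, bearing=319.6°
Leg 4: dist=6572.3 km, bearing=335.4°
Leg 5: dist=7431.0 km, bearing=285.4°
Total: 45571.2 km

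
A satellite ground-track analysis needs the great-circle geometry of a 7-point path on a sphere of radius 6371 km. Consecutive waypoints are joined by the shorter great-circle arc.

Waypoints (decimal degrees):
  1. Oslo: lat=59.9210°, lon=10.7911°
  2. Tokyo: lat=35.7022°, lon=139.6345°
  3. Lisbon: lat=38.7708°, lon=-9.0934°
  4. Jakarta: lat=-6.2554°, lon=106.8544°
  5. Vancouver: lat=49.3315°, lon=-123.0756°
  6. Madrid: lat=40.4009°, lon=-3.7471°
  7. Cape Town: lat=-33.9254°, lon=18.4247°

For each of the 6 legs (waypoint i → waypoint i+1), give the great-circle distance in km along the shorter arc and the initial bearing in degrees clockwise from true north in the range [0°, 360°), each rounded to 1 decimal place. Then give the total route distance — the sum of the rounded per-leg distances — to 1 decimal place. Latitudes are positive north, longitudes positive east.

Leg 1: dist=8399.6 km, bearing=40.8°
Leg 2: dist=11132.8 km, bearing=335.7°
Leg 3: dist=12680.4 km, bearing=78.2°
Leg 4: dist=13340.8 km, bearing=35.2°
Leg 5: dist=8407.5 km, bearing=43.3°
Leg 6: dist=8571.9 km, bearing=161.3°
Total: 62533.0 km

Leg 1: φ1=1.0458187, φ2=0.6231209, Δφ=-0.4226978, Δλ=2.2487415 rad; a=sin²(Δφ/2)+cosφ1·cosφ2·sin²(Δλ/2)=0.3751410620; c=2·atan2(√a, √(1-a))=1.318407437; dist=6371·c=8399.574 ≈ 8399.6 km; running total=8399.6 km
Leg 1 bearing: y=sinΔλ·cosφ2=0.63248445, x=cosφ1·sinφ2-sinφ1·cosφ2·cosΔλ=0.73321512; θ=atan2(y, x)=40.7816° ≈ 40.8°
Leg 2: φ1=0.6231209, φ2=0.6766781, Δφ=0.0535572, Δλ=-2.5957915 rad; a=sin²(Δφ/2)+cosφ1·cosφ2·sin²(Δλ/2)=0.5878530855; c=2·atan2(√a, √(1-a))=1.747419380; dist=6371·c=11132.809 ≈ 11132.8 km; running total=19532.4 km
Leg 2 bearing: y=sinΔλ·cosφ2=-0.40472237, x=cosφ1·sinφ2-sinφ1·cosφ2·cosΔλ=0.89740021; θ=atan2(y, x)=-24.2751° <0 so +360° → 335.7249° ≈ 335.7°
Leg 3: φ1=0.6766781, φ2=-0.1091773, Δφ=-0.7858554, Δλ=2.0236709 rad; a=sin²(Δφ/2)+cosφ1·cosφ2·sin²(Δλ/2)=0.7036706721; c=2·atan2(√a, √(1-a))=1.990337373; dist=6371·c=12680.439 ≈ 12680.4 km; running total=32212.8 km
Leg 3 bearing: y=sinΔλ·cosφ2=0.89383933, x=cosφ1·sinφ2-sinφ1·cosφ2·cosΔλ=0.18741475; θ=atan2(y, x)=78.1581° ≈ 78.2°
Leg 4: φ1=-0.1091773, φ2=0.8609971, Δφ=0.9701744, Δλ=-4.0130355 rad; a=sin²(Δφ/2)+cosφ1·cosφ2·sin²(Δλ/2)=0.7498252484; c=2·atan2(√a, √(1-a))=2.093991578; dist=6371·c=13340.820 ≈ 13340.8 km; running total=45553.6 km
Leg 4 bearing: y=sinΔλ·cosφ2=0.49870484, x=cosφ1·sinφ2-sinφ1·cosφ2·cosΔλ=0.70826751; θ=atan2(y, x)=35.1501° ≈ 35.2°
Leg 5: φ1=0.8609971, φ2=0.7051287, Δφ=-0.1558684, Δλ=2.0826752 rad; a=sin²(Δφ/2)+cosφ1·cosφ2·sin²(Δλ/2)=0.3757398115; c=2·atan2(√a, √(1-a))=1.319643919; dist=6371·c=8407.451 ≈ 8407.5 km; running total=53961.1 km
Leg 5 bearing: y=sinΔλ·cosφ2=0.66391982, x=cosφ1·sinφ2-sinφ1·cosφ2·cosΔλ=0.70530000; θ=atan2(y, x)=43.2689° ≈ 43.3°
Leg 6: φ1=0.7051287, φ2=-0.5921099, Δφ=-1.2972387, Δλ=0.3869709 rad; a=sin²(Δφ/2)+cosφ1·cosφ2·sin²(Δλ/2)=0.3882828135; c=2·atan2(√a, √(1-a))=1.345459821; dist=6371·c=8571.925 ≈ 8571.9 km; running total=62533.0 km
Leg 6 bearing: y=sinΔλ·cosφ2=0.31314088, x=cosφ1·sinφ2-sinφ1·cosφ2·cosΔλ=-0.92304922; θ=atan2(y, x)=161.2607° ≈ 161.3°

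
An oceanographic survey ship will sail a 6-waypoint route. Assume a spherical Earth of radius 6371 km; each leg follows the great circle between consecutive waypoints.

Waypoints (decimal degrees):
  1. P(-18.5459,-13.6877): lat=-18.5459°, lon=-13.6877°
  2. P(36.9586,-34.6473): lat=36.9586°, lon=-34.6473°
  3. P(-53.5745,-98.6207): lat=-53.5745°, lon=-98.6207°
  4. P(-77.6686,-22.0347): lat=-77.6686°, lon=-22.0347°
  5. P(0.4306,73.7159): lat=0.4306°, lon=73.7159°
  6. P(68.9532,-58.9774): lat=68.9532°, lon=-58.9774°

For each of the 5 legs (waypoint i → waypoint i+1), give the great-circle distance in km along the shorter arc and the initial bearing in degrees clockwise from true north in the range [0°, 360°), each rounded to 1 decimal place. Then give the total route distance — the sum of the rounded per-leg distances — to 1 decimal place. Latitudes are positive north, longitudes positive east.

Leg 1: dist=6551.7 km, bearing=340.5°
Leg 2: dist=11786.3 km, bearing=213.7°
Leg 3: dist=3932.4 km, bearing=159.0°
Leg 4: dist=10190.7 km, bearing=95.5°
Leg 5: dist=11528.7 km, bearing=344.2°
Total: 43989.8 km

Leg 1: φ1=-0.3236870, φ2=0.6450493, Δφ=0.9687363, Δλ=-0.3658140 rad; a=sin²(Δφ/2)+cosφ1·cosφ2·sin²(Δλ/2)=0.2418924813; c=2·atan2(√a, √(1-a))=1.028370608; dist=6371·c=6551.749 ≈ 6551.7 km; running total=6551.7 km
Leg 1 bearing: y=sinΔλ·cosφ2=-0.28583505, x=cosφ1·sinφ2-sinφ1·cosφ2·cosΔλ=0.80735392; θ=atan2(y, x)=-19.4960° <0 so +360° → 340.5040° ≈ 340.5°
Leg 2: φ1=0.6450493, φ2=-0.9350514, Δφ=-1.5801007, Δλ=-1.1165465 rad; a=sin²(Δφ/2)+cosφ1·cosφ2·sin²(Δλ/2)=0.6377910141; c=2·atan2(√a, √(1-a))=1.849991450; dist=6371·c=11786.296 ≈ 11786.3 km; running total=18338.0 km
Leg 2 bearing: y=sinΔλ·cosφ2=-0.53356238, x=cosφ1·sinφ2-sinφ1·cosφ2·cosΔλ=-0.79960349; θ=atan2(y, x)=-146.2855° <0 so +360° → 213.7145° ≈ 213.7°
Leg 3: φ1=-0.9350514, φ2=-1.3555728, Δφ=-0.4205214, Δλ=1.3366779 rad; a=sin²(Δφ/2)+cosφ1·cosφ2·sin²(Δλ/2)=0.0922580264; c=2·atan2(√a, √(1-a))=0.617231473; dist=6371·c=3932.382 ≈ 3932.4 km; running total=22270.4 km
Leg 3 bearing: y=sinΔλ·cosφ2=0.20773957, x=cosφ1·sinφ2-sinφ1·cosφ2·cosΔλ=-0.54021311; θ=atan2(y, x)=158.9657° ≈ 159.0°
Leg 4: φ1=-1.3555728, φ2=0.0075154, Δφ=1.3630882, Δλ=1.6711632 rad; a=sin²(Δφ/2)+cosφ1·cosφ2·sin²(Δλ/2)=0.5143701470; c=2·atan2(√a, √(1-a))=1.599540579; dist=6371·c=10190.673 ≈ 10190.7 km; running total=32461.1 km
Leg 4 bearing: y=sinΔλ·cosφ2=0.99493937, x=cosφ1·sinφ2-sinφ1·cosφ2·cosΔλ=-0.09627899; θ=atan2(y, x)=95.5272° ≈ 95.5°
Leg 5: φ1=0.0075154, φ2=1.2034604, Δφ=1.1959450, Δλ=-2.3159350 rad; a=sin²(Δφ/2)+cosφ1·cosφ2·sin²(Δλ/2)=0.6182480276; c=2·atan2(√a, √(1-a))=1.809554341; dist=6371·c=11528.671 ≈ 11528.7 km; running total=43989.8 km
Leg 5 bearing: y=sinΔλ·cosφ2=-0.26395864, x=cosφ1·sinφ2-sinφ1·cosφ2·cosΔλ=0.93509115; θ=atan2(y, x)=-15.7634° <0 so +360° → 344.2366° ≈ 344.2°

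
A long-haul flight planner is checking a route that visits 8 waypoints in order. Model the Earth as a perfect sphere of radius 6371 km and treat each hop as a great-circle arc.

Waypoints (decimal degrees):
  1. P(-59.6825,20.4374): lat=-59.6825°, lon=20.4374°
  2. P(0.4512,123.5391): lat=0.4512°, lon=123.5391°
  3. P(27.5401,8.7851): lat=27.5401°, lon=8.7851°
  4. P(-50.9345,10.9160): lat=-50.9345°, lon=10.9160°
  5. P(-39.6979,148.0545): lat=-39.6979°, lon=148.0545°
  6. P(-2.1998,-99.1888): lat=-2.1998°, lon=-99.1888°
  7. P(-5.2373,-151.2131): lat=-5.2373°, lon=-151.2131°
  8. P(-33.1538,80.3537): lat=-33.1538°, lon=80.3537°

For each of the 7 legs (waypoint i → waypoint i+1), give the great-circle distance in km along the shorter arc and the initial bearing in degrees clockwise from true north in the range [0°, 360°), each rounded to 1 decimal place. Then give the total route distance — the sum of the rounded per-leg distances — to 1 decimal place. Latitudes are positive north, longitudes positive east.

Leg 1: φ1=-1.0416561, φ2=0.0078749, Δφ=1.0495311, Δλ=1.7994641 rad; a=sin²(Δφ/2)+cosφ1·cosφ2·sin²(Δλ/2)=0.5606102707; c=2·atan2(√a, √(1-a))=1.692315726; dist=6371·c=10781.743 ≈ 10781.7 km; running total=10781.7 km
Leg 1 bearing: y=sinΔλ·cosφ2=0.97393904, x=cosφ1·sinφ2-sinφ1·cosφ2·cosΔλ=-0.19169852; θ=atan2(y, x)=101.1351° ≈ 101.1°
Leg 2: φ1=0.0078749, φ2=0.4806654, Δφ=0.4727905, Δλ=-2.0028351 rad; a=sin²(Δφ/2)+cosφ1·cosφ2·sin²(Δλ/2)=0.6838119758; c=2·atan2(√a, √(1-a))=1.947249092; dist=6371·c=12405.924 ≈ 12405.9 km; running total=23187.6 km
Leg 2 bearing: y=sinΔλ·cosφ2=-0.80521324, x=cosφ1·sinφ2-sinφ1·cosφ2·cosΔλ=0.46527871; θ=atan2(y, x)=-59.9793° <0 so +360° → 300.0207° ≈ 300.0°
Leg 3: φ1=0.4806654, φ2=-0.8889747, Δφ=-1.3696401, Δλ=0.0371912 rad; a=sin²(Δφ/2)+cosφ1·cosφ2·sin²(Δλ/2)=0.4002920438; c=2·atan2(√a, √(1-a))=1.370034502; dist=6371·c=8728.490 ≈ 8728.5 km; running total=31916.1 km
Leg 3 bearing: y=sinΔλ·cosφ2=0.02343282, x=cosφ1·sinφ2-sinφ1·cosφ2·cosΔλ=-0.97963473; θ=atan2(y, x)=178.6297° ≈ 178.6°
Leg 4: φ1=-0.8889747, φ2=-0.6928591, Δφ=0.1961157, Δλ=2.3935184 rad; a=sin²(Δφ/2)+cosφ1·cosφ2·sin²(Δλ/2)=0.4297476905; c=2·atan2(√a, √(1-a))=1.429825256; dist=6371·c=9109.417 ≈ 9109.4 km; running total=41025.5 km
Leg 4 bearing: y=sinΔλ·cosφ2=0.52338342, x=cosφ1·sinφ2-sinφ1·cosφ2·cosΔλ=-0.84043337; θ=atan2(y, x)=148.0872° ≈ 148.1°
Leg 5: φ1=-0.6928591, φ2=-0.0383938, Δφ=0.6544653, Δλ=-4.3152096 rad; a=sin²(Δφ/2)+cosφ1·cosφ2·sin²(Δλ/2)=0.6364451723; c=2·atan2(√a, √(1-a))=1.847192459; dist=6371·c=11768.463 ≈ 11768.5 km; running total=52794.0 km
Leg 5 bearing: y=sinΔλ·cosφ2=0.92147616, x=cosφ1·sinφ2-sinφ1·cosφ2·cosΔλ=-0.27642819; θ=atan2(y, x)=106.6984° ≈ 106.7°
Leg 6: φ1=-0.0383938, φ2=-0.0914081, Δφ=-0.0530144, Δλ=-0.9079953 rad; a=sin²(Δφ/2)+cosφ1·cosφ2·sin²(Δλ/2)=0.1920947408; c=2·atan2(√a, √(1-a))=0.907382059; dist=6371·c=5780.931 ≈ 5780.9 km; running total=58574.9 km
Leg 6 bearing: y=sinΔλ·cosφ2=-0.78498091, x=cosφ1·sinφ2-sinφ1·cosφ2·cosΔλ=-0.06769331; θ=atan2(y, x)=-94.9287° <0 so +360° → 265.0713° ≈ 265.1°
Leg 7: φ1=-0.0914081, φ2=-0.5786430, Δφ=-0.4872348, Δλ=4.0416031 rad; a=sin²(Δφ/2)+cosφ1·cosφ2·sin²(Δλ/2)=0.7341577064; c=2·atan2(√a, √(1-a))=2.058179552; dist=6371·c=13112.662 ≈ 13112.7 km; running total=71687.6 km
Leg 7 bearing: y=sinΔλ·cosφ2=-0.65581108, x=cosφ1·sinφ2-sinφ1·cosφ2·cosΔλ=-0.59210852; θ=atan2(y, x)=-132.0778° <0 so +360° → 227.9222° ≈ 227.9°

Leg 1: dist=10781.7 km, bearing=101.1°
Leg 2: dist=12405.9 km, bearing=300.0°
Leg 3: dist=8728.5 km, bearing=178.6°
Leg 4: dist=9109.4 km, bearing=148.1°
Leg 5: dist=11768.5 km, bearing=106.7°
Leg 6: dist=5780.9 km, bearing=265.1°
Leg 7: dist=13112.7 km, bearing=227.9°
Total: 71687.6 km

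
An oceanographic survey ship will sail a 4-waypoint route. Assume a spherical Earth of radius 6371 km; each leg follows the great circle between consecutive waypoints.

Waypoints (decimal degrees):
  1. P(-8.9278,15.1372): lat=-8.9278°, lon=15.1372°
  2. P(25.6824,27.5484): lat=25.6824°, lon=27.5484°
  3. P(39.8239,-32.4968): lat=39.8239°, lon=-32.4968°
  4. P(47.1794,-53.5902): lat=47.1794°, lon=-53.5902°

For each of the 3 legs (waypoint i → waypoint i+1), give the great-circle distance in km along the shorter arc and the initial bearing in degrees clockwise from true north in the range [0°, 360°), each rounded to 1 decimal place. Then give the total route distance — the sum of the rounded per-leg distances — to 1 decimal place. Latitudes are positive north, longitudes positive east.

Leg 1: dist=4076.0 km, bearing=18.9°
Leg 2: dist=5721.4 km, bearing=301.7°
Leg 3: dist=1879.7 km, bearing=302.7°
Total: 11677.1 km

Leg 1: φ1=-0.1558195, φ2=0.4482424, Δφ=0.6040619, Δλ=0.2166163 rad; a=sin²(Δφ/2)+cosφ1·cosφ2·sin²(Δλ/2)=0.0988852997; c=2·atan2(√a, √(1-a))=0.639776182; dist=6371·c=4076.014 ≈ 4076.0 km; running total=4076.0 km
Leg 1 bearing: y=sinΔλ·cosφ2=0.19369372, x=cosφ1·sinφ2-sinφ1·cosφ2·cosΔλ=0.56472182; θ=atan2(y, x)=18.9314° ≈ 18.9°
Leg 2: φ1=0.4482424, φ2=0.6950582, Δφ=0.2468157, Δλ=-1.0479864 rad; a=sin²(Δφ/2)+cosφ1·cosφ2·sin²(Δλ/2)=0.1884248972; c=2·atan2(√a, √(1-a))=0.898032186; dist=6371·c=5721.363 ≈ 5721.4 km; running total=9797.4 km
Leg 2 bearing: y=sinΔλ·cosφ2=-0.66542449, x=cosφ1·sinφ2-sinφ1·cosφ2·cosΔλ=0.41096724; θ=atan2(y, x)=-58.3005° <0 so +360° → 301.6995° ≈ 301.7°
Leg 3: φ1=0.6950582, φ2=0.8234359, Δφ=0.1283777, Δλ=-0.3681493 rad; a=sin²(Δφ/2)+cosφ1·cosφ2·sin²(Δλ/2)=0.0216036845; c=2·atan2(√a, √(1-a))=0.295032713; dist=6371·c=1879.653 ≈ 1879.7 km; running total=11677.1 km
Leg 3 bearing: y=sinΔλ·cosφ2=-0.24461860, x=cosφ1·sinφ2-sinφ1·cosφ2·cosΔλ=0.15719287; θ=atan2(y, x)=-57.2750° <0 so +360° → 302.7250° ≈ 302.7°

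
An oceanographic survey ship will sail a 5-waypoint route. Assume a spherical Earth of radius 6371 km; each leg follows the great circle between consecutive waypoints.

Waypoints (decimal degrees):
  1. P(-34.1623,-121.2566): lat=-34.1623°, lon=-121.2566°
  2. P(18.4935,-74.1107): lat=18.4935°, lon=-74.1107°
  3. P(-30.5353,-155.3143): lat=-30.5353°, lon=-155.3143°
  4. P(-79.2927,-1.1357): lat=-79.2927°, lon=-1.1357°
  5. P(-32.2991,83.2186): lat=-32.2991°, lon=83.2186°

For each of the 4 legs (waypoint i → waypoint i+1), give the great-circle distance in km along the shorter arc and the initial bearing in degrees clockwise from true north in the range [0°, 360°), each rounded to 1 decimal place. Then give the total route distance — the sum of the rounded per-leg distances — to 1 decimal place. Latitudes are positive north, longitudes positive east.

Leg 1: φ1=-0.5962446, φ2=0.3227725, Δφ=0.9190171, Δλ=0.8228512 rad; a=sin²(Δφ/2)+cosφ1·cosφ2·sin²(Δλ/2)=0.3222018283; c=2·atan2(√a, √(1-a))=1.207244291; dist=6371·c=7691.353 ≈ 7691.4 km; running total=7691.4 km
Leg 1 bearing: y=sinΔλ·cosφ2=0.69523107, x=cosφ1·sinφ2-sinφ1·cosφ2·cosΔλ=0.62466391; θ=atan2(y, x)=48.0604° ≈ 48.1°
Leg 2: φ1=0.3227725, φ2=-0.5329415, Δφ=-0.8557140, Δλ=-1.4172702 rad; a=sin²(Δφ/2)+cosφ1·cosφ2·sin²(Δλ/2)=0.5181220841; c=2·atan2(√a, √(1-a))=1.607048435; dist=6371·c=10238.506 ≈ 10238.5 km; running total=17929.9 km
Leg 2 bearing: y=sinΔλ·cosφ2=-0.85118549, x=cosφ1·sinφ2-sinφ1·cosφ2·cosΔλ=-0.52361209; θ=atan2(y, x)=-121.5980° <0 so +360° → 238.4020° ≈ 238.4°
Leg 3: φ1=-0.5329415, φ2=-1.3839187, Δφ=-0.8509772, Δλ=2.6909242 rad; a=sin²(Δφ/2)+cosφ1·cosφ2·sin²(Δλ/2)=0.3224123779; c=2·atan2(√a, √(1-a))=1.207694799; dist=6371·c=7694.224 ≈ 7694.2 km; running total=25624.1 km
Leg 3 bearing: y=sinΔλ·cosφ2=0.08092484, x=cosφ1·sinφ2-sinφ1·cosφ2·cosΔλ=-0.93129035; θ=atan2(y, x)=175.0337° ≈ 175.0°
Leg 4: φ1=-1.3839187, φ2=-0.5637256, Δφ=0.8201930, Δλ=1.4722603 rad; a=sin²(Δφ/2)+cosφ1·cosφ2·sin²(Δλ/2)=0.2297573699; c=2·atan2(√a, √(1-a))=0.999782563; dist=6371·c=6369.615 ≈ 6369.6 km; running total=31993.7 km
Leg 4 bearing: y=sinΔλ·cosφ2=0.84117003, x=cosφ1·sinφ2-sinφ1·cosφ2·cosΔλ=-0.01756874; θ=atan2(y, x)=91.1965° ≈ 91.2°

Leg 1: dist=7691.4 km, bearing=48.1°
Leg 2: dist=10238.5 km, bearing=238.4°
Leg 3: dist=7694.2 km, bearing=175.0°
Leg 4: dist=6369.6 km, bearing=91.2°
Total: 31993.7 km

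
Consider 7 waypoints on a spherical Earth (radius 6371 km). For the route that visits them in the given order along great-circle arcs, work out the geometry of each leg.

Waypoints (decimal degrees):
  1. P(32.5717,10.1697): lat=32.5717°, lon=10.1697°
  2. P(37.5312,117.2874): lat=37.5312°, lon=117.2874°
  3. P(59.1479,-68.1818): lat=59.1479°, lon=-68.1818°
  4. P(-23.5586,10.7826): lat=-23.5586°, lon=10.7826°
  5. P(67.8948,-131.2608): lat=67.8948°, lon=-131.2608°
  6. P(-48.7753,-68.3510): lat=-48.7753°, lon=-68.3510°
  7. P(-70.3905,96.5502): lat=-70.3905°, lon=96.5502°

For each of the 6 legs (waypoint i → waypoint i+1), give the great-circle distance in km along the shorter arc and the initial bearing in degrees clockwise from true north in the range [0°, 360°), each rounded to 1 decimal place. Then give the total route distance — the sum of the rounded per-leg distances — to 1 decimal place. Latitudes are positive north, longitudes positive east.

Leg 1: dist=9168.9 km, bearing=49.9°
Leg 2: dist=9253.0 km, bearing=2.8°
Leg 3: dist=11638.1 km, bearing=111.6°
Leg 4: dist=14451.2 km, bearing=342.4°
Leg 5: dist=13980.1 km, bearing=133.7°
Leg 6: dist=6708.6 km, bearing=174.2°
Total: 65199.9 km

Leg 1: φ1=0.5684834, φ2=0.6550430, Δφ=0.0865596, Δλ=1.8695566 rad; a=sin²(Δφ/2)+cosφ1·cosφ2·sin²(Δλ/2)=0.4343703267; c=2·atan2(√a, √(1-a))=1.439157116; dist=6371·c=9168.870 ≈ 9168.9 km; running total=9168.9 km
Leg 1 bearing: y=sinΔλ·cosφ2=0.75789256, x=cosφ1·sinφ2-sinφ1·cosφ2·cosΔλ=0.63903823; θ=atan2(y, x)=49.8632° ≈ 49.9°
Leg 2: φ1=0.6550430, φ2=1.0323256, Δφ=0.3772826, Δλ=-3.2370482 rad; a=sin²(Δφ/2)+cosφ1·cosφ2·sin²(Δλ/2)=0.4409200863; c=2·atan2(√a, √(1-a))=1.452359804; dist=6371·c=9252.984 ≈ 9253.0 km; running total=18421.9 km
Leg 2 bearing: y=sinΔλ·cosφ2=0.04887756, x=cosφ1·sinφ2-sinφ1·cosφ2·cosΔλ=0.99179093; θ=atan2(y, x)=2.8214° ≈ 2.8°
Leg 3: φ1=1.0323256, φ2=-0.4111751, Δφ=-1.4435007, Δλ=1.3781888 rad; a=sin²(Δφ/2)+cosφ1·cosφ2·sin²(Δλ/2)=0.6265731772; c=2·atan2(√a, √(1-a))=1.826727493; dist=6371·c=11638.081 ≈ 11638.1 km; running total=30060.0 km
Leg 3 bearing: y=sinΔλ·cosφ2=0.89970145, x=cosφ1·sinφ2-sinφ1·cosφ2·cosΔλ=-0.35560404; θ=atan2(y, x)=111.5662° ≈ 111.6°
Leg 4: φ1=-0.4111751, φ2=1.1849878, Δφ=1.5961629, Δλ=-2.4791250 rad; a=sin²(Δφ/2)+cosφ1·cosφ2·sin²(Δλ/2)=0.8211438764; c=2·atan2(√a, √(1-a))=2.268275689; dist=6371·c=14451.184 ≈ 14451.2 km; running total=44511.2 km
Leg 4 bearing: y=sinΔλ·cosφ2=-0.23145387, x=cosφ1·sinφ2-sinφ1·cosφ2·cosΔλ=0.73068156; θ=atan2(y, x)=-17.5763° <0 so +360° → 342.4237° ≈ 342.4°
Leg 5: φ1=1.1849878, φ2=-0.8512896, Δφ=-2.0362774, Δλ=1.0979831 rad; a=sin²(Δφ/2)+cosφ1·cosφ2·sin²(Δλ/2)=0.7919556029; c=2·atan2(√a, √(1-a))=2.194334556; dist=6371·c=13980.105 ≈ 13980.1 km; running total=58491.3 km
Leg 5 bearing: y=sinΔλ·cosφ2=0.58671383, x=cosφ1·sinφ2-sinφ1·cosφ2·cosΔλ=-0.56108340; θ=atan2(y, x)=133.7208° ≈ 133.7°
Leg 6: φ1=-0.8512896, φ2=-1.2285460, Δφ=-0.3772564, Δλ=2.8780689 rad; a=sin²(Δφ/2)+cosφ1·cosφ2·sin²(Δλ/2)=0.2525131305; c=2·atan2(√a, √(1-a))=1.052991718; dist=6371·c=6708.610 ≈ 6708.6 km; running total=65199.9 km
Leg 6 bearing: y=sinΔλ·cosφ2=0.08742055, x=cosφ1·sinφ2-sinφ1·cosφ2·cosΔλ=-0.86449907; θ=atan2(y, x)=174.2257° ≈ 174.2°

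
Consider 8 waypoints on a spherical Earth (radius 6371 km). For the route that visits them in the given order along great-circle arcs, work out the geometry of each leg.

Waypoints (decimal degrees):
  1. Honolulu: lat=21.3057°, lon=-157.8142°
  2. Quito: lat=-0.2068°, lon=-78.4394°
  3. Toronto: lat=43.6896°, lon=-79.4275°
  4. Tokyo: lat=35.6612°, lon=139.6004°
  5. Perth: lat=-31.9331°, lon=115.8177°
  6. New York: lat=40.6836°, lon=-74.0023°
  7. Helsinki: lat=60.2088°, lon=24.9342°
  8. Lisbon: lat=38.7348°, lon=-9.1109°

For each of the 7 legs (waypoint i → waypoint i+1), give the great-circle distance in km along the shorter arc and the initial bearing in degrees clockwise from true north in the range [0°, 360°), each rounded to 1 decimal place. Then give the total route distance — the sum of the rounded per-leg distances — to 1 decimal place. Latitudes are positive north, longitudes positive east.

Leg 1: φ1=0.3718546, φ2=-0.0036093, Δφ=-0.3754640, Δλ=1.3853516 rad; a=sin²(Δφ/2)+cosφ1·cosφ2·sin²(Δλ/2)=0.4147652913; c=2·atan2(√a, √(1-a))=1.399490287; dist=6371·c=8916.153 ≈ 8916.2 km; running total=8916.2 km
Leg 1 bearing: y=sinΔλ·cosφ2=0.98284795, x=cosφ1·sinφ2-sinφ1·cosφ2·cosΔλ=-0.07035689; θ=atan2(y, x)=94.0945° ≈ 94.1°
Leg 2: φ1=-0.0036093, φ2=0.7625274, Δφ=0.7661367, Δλ=-0.0172456 rad; a=sin²(Δφ/2)+cosφ1·cosφ2·sin²(Δλ/2)=0.1397564232; c=2·atan2(√a, √(1-a))=0.766291775; dist=6371·c=4882.045 ≈ 4882.0 km; running total=13798.2 km
Leg 2 bearing: y=sinΔλ·cosφ2=-0.01246955, x=cosφ1·sinφ2-sinφ1·cosφ2·cosΔλ=0.69335617; θ=atan2(y, x)=-1.0303° <0 so +360° → 358.9697° ≈ 359.0°
Leg 3: φ1=0.7625274, φ2=0.6224054, Δφ=-0.1401220, Δλ=3.8227580 rad; a=sin²(Δφ/2)+cosφ1·cosφ2·sin²(Δλ/2)=0.5268445647; c=2·atan2(√a, √(1-a))=1.624511283; dist=6371·c=10349.761 ≈ 10349.8 km; running total=24148.0 km
Leg 3 bearing: y=sinΔλ·cosφ2=-0.51161670, x=cosφ1·sinφ2-sinφ1·cosφ2·cosΔλ=0.85753474; θ=atan2(y, x)=-30.8209° <0 so +360° → 329.1791° ≈ 329.2°
Leg 4: φ1=0.6224054, φ2=-0.5573377, Δφ=-1.1797431, Δλ=-0.4150864 rad; a=sin²(Δφ/2)+cosφ1·cosφ2·sin²(Δλ/2)=0.3386954670; c=2·atan2(√a, √(1-a))=1.242311683; dist=6371·c=7914.768 ≈ 7914.8 km; running total=32062.8 km
Leg 4 bearing: y=sinΔλ·cosφ2=-0.34224081, x=cosφ1·sinφ2-sinφ1·cosφ2·cosΔλ=-0.88249341; θ=atan2(y, x)=-158.8032° <0 so +360° → 201.1968° ≈ 201.2°
Leg 5: φ1=-0.5573377, φ2=0.7100628, Δφ=1.2674005, Δλ=-3.3129840 rad; a=sin²(Δφ/2)+cosφ1·cosφ2·sin²(Δλ/2)=0.9894654970; c=2·atan2(√a, √(1-a))=2.935955068; dist=6371·c=18704.970 ≈ 18705.0 km; running total=50767.8 km
Leg 5 bearing: y=sinΔλ·cosφ2=0.12933426, x=cosφ1·sinφ2-sinφ1·cosφ2·cosΔλ=0.15800872; θ=atan2(y, x)=39.3012° ≈ 39.3°
Leg 6: φ1=0.7100628, φ2=1.0508418, Δφ=0.3407790, Δλ=1.7267677 rad; a=sin²(Δφ/2)+cosφ1·cosφ2·sin²(Δλ/2)=0.2463983198; c=2·atan2(√a, √(1-a))=1.038859662; dist=6371·c=6618.575 ≈ 6618.6 km; running total=57386.4 km
Leg 6 bearing: y=sinΔλ·cosφ2=0.49080958, x=cosφ1·sinφ2-sinφ1·cosφ2·cosΔλ=0.70841422; θ=atan2(y, x)=34.7153° ≈ 34.7°
Leg 7: φ1=1.0508418, φ2=0.6760498, Δφ=-0.3747920, Δλ=-0.5941991 rad; a=sin²(Δφ/2)+cosφ1·cosφ2·sin²(Δλ/2)=0.0679226219; c=2·atan2(√a, √(1-a))=0.527328035; dist=6371·c=3359.607 ≈ 3359.6 km; running total=60746.0 km
Leg 7 bearing: y=sinΔλ·cosφ2=-0.43670761, x=cosφ1·sinφ2-sinφ1·cosφ2·cosΔλ=-0.25004603; θ=atan2(y, x)=-119.7942° <0 so +360° → 240.2058° ≈ 240.2°

Leg 1: dist=8916.2 km, bearing=94.1°
Leg 2: dist=4882.0 km, bearing=359.0°
Leg 3: dist=10349.8 km, bearing=329.2°
Leg 4: dist=7914.8 km, bearing=201.2°
Leg 5: dist=18705.0 km, bearing=39.3°
Leg 6: dist=6618.6 km, bearing=34.7°
Leg 7: dist=3359.6 km, bearing=240.2°
Total: 60746.0 km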